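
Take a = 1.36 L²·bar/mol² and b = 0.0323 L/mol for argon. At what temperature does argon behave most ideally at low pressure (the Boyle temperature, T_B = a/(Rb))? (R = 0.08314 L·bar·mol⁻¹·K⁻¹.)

T_B ≈ 506.4 K

For a van der Waals gas the second virial coefficient B₂ = b − a/(RT) vanishes at T_B = a/(Rb).
T_B = 1.36/(0.08314×0.0323) = 1.36/0.0026854 = 506.4 K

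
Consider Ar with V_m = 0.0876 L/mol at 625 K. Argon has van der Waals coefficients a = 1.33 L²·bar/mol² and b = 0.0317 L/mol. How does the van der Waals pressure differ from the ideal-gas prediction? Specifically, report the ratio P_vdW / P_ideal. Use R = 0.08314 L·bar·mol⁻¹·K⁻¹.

Ideal: P_ideal = RT/V_m = (0.08314)(625)/0.0876 = 593.179 bar
vdW: P = RT/(V_m − b) − a/V_m² = 51.9625/0.0559000 − 1.33/0.00767376 = 929.562 − 173.318 = 756.244 bar
Ratio = 756.244/593.179 = 1.275

P_vdW / P_ideal ≈ 1.275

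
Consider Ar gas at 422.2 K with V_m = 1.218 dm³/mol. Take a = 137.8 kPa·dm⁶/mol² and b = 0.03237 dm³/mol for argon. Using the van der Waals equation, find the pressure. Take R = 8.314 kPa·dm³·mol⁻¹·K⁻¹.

P ≈ 2868 kPa

P = RT/(V_m − b) − a/V_m²
RT/(V_m − b) = (8.314)(422.2)/(1.218 − 0.03237) = 3510.2/1.1856 = 2960.7 kPa
a/V_m² = 137.8/(1.218)² = 92.887 kPa
P = 2960.7 − 92.887 = 2868 kPa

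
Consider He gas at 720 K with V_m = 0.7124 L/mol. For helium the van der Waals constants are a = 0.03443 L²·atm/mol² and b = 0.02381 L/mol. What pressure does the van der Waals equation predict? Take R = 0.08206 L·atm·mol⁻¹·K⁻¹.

P ≈ 85.74 atm

P = RT/(V_m − b) − a/V_m²
RT/(V_m − b) = (0.08206)(720)/(0.7124 − 0.02381) = 59.083/0.68859 = 85.803 atm
a/V_m² = 0.03443/(0.7124)² = 0.067841 atm
P = 85.803 − 0.067841 = 85.74 atm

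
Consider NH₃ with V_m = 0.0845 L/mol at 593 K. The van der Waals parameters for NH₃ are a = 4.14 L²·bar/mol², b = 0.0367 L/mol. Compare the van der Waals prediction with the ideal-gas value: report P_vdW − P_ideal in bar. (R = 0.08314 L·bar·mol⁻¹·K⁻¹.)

Ideal: P_ideal = RT/V_m = (0.08314)(593)/0.0845 = 583.456 bar
vdW: P = RT/(V_m − b) − a/V_m² = 49.3020/0.0478000 − 4.14/0.00714025 = 1031.42 − 579.812 = 451.61 bar
ΔP = 451.61 − 583.456 = -131.8 bar

ΔP ≈ -131.8 bar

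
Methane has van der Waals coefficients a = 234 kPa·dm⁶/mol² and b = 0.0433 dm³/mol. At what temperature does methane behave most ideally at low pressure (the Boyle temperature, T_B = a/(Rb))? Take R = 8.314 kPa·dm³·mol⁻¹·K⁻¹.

T_B ≈ 650.0 K

For a van der Waals gas the second virial coefficient B₂ = b − a/(RT) vanishes at T_B = a/(Rb).
T_B = 234/(8.314×0.0433) = 234/0.36000 = 650.0 K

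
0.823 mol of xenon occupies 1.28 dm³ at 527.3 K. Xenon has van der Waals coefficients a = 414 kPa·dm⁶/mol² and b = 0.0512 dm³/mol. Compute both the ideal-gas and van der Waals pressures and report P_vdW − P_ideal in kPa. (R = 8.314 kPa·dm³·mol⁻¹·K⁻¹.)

Ideal: P_ideal = nRT/V = (0.823)(8.314)(527.3)/1.28 = 2818.76 kPa
vdW: P = nRT/(V − nb) − a n²/V² = 3608.01/1.23786 − 280.414/1.63840 = 2914.72 − 171.151 = 2743.57 kPa
ΔP = 2743.57 − 2818.76 = -75.2 kPa

ΔP ≈ -75.2 kPa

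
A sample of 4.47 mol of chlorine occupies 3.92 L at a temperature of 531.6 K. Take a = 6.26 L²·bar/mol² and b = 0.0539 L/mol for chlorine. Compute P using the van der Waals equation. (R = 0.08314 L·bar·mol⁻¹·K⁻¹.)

P = nRT/(V − nb) − a n²/V²
nRT/(V − nb) = (4.47)(0.08314)(531.6)/(3.92 − 4.47×0.0539) = 197.56/3.6791 = 53.698 bar
a n²/V² = (6.26)(4.47)²/(3.92)² = 8.1399 bar
P = 53.698 − 8.1399 = 45.56 bar

P ≈ 45.56 bar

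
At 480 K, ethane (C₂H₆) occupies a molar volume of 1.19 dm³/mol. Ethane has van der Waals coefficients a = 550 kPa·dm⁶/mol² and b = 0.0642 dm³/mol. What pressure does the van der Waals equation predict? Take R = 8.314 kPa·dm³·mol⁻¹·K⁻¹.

P = RT/(V_m − b) − a/V_m²
RT/(V_m − b) = (8.314)(480)/(1.19 − 0.0642) = 3990.7/1.1258 = 3544.8 kPa
a/V_m² = 550/(1.19)² = 388.39 kPa
P = 3544.8 − 388.39 = 3156 kPa

P ≈ 3156 kPa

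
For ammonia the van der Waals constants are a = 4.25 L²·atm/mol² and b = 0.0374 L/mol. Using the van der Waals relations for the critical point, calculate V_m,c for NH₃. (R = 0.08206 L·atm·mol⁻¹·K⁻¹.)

V_m,c ≈ 0.1122 L/mol

For a van der Waals gas, V_m,c = 3b.
V_m,c = 3×0.0374 = 0.1122 L/mol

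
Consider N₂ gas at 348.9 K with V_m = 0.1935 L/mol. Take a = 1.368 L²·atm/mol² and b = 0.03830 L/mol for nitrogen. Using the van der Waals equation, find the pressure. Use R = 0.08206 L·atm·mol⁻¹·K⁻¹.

P = RT/(V_m − b) − a/V_m²
RT/(V_m − b) = (0.08206)(348.9)/(0.1935 − 0.03830) = 28.631/0.15520 = 184.48 atm
a/V_m² = 1.368/(0.1935)² = 36.536 atm
P = 184.48 − 36.536 = 147.9 atm

P ≈ 147.9 atm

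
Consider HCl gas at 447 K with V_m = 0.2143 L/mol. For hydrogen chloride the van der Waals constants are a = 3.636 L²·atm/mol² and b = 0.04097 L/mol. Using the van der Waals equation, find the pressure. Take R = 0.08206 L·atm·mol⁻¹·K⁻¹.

P = RT/(V_m − b) − a/V_m²
RT/(V_m − b) = (0.08206)(447)/(0.2143 − 0.04097) = 36.681/0.17333 = 211.63 atm
a/V_m² = 3.636/(0.2143)² = 79.173 atm
P = 211.63 − 79.173 = 132.5 atm

P ≈ 132.5 atm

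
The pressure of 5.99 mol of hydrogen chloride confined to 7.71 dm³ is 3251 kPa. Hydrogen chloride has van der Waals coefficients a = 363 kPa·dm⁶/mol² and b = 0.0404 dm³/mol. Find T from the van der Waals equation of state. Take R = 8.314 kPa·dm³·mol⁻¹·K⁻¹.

T = (P + a n²/V²)(V − nb)/(nR)
P + a n²/V² = 3251 + (363)(5.99)²/(7.71)² = 3470.1 kPa
V − nb = 7.71 − (5.99)(0.0404) = 7.4680 dm³
T = (3470.1)(7.4680)/((5.99)(8.314)) = 520.4 K

T ≈ 520.4 K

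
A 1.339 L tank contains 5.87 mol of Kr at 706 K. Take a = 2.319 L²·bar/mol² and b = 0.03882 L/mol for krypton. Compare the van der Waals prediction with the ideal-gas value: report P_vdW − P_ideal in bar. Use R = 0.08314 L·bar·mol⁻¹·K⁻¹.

Ideal: P_ideal = nRT/V = (5.87)(0.08314)(706)/1.339 = 257.319 bar
vdW: P = nRT/(V − nb) − a n²/V² = 344.550/1.11113 − 79.9056/1.79292 = 310.090 − 44.5673 = 265.523 bar
ΔP = 265.523 − 257.319 = 8.20 bar

ΔP ≈ 8.20 bar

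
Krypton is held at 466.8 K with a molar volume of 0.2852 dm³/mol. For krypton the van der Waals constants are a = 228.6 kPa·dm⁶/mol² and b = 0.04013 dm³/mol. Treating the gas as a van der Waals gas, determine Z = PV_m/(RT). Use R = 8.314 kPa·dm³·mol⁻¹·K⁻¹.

P = RT/(V_m − b) − a/V_m² = (8.314)(466.8)/(0.2852 − 0.04013) − 228.6/(0.2852)²
  = 3881.0/0.24507 − 2810.5 = 15836 − 2810.5 = 13026 kPa
Z = PV_m/(RT) = (13026)(0.2852)/((8.314)(466.8)) = 3715.0/3881.0 = 0.9572

Z ≈ 0.9572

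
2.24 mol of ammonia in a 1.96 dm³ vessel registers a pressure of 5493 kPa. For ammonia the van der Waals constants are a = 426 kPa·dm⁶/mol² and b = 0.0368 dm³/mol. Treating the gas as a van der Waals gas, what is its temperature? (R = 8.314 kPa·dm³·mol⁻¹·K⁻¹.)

T ≈ 609.9 K

T = (P + a n²/V²)(V − nb)/(nR)
P + a n²/V² = 5493 + (426)(2.24)²/(1.96)² = 6049.4 kPa
V − nb = 1.96 − (2.24)(0.0368) = 1.8776 dm³
T = (6049.4)(1.8776)/((2.24)(8.314)) = 609.9 K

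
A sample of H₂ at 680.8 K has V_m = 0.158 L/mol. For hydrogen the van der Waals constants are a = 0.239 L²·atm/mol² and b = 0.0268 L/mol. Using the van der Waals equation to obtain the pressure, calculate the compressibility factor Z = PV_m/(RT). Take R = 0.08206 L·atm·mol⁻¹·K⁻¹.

P = RT/(V_m − b) − a/V_m² = (0.08206)(680.8)/(0.158 − 0.0268) − 0.239/(0.158)²
  = 55.866/0.13120 − 9.5738 = 425.81 − 9.5738 = 416.24 atm
Z = PV_m/(RT) = (416.24)(0.158)/((0.08206)(680.8)) = 65.766/55.866 = 1.177

Z ≈ 1.177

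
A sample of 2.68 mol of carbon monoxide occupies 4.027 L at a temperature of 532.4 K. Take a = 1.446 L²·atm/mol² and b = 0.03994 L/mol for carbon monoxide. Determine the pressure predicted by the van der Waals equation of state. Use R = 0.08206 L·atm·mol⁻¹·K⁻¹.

P ≈ 29.23 atm

P = nRT/(V − nb) − a n²/V²
nRT/(V − nb) = (2.68)(0.08206)(532.4)/(4.027 − 2.68×0.03994) = 117.09/3.9200 = 29.870 atm
a n²/V² = (1.446)(2.68)²/(4.027)² = 0.64043 atm
P = 29.870 − 0.64043 = 29.23 atm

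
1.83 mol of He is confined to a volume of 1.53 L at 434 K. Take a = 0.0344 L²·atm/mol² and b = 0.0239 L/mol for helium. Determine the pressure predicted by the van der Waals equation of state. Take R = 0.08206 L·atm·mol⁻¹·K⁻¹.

P ≈ 43.80 atm

P = nRT/(V − nb) − a n²/V²
nRT/(V − nb) = (1.83)(0.08206)(434)/(1.53 − 1.83×0.0239) = 65.174/1.4863 = 43.850 atm
a n²/V² = (0.0344)(1.83)²/(1.53)² = 0.049213 atm
P = 43.850 − 0.049213 = 43.80 atm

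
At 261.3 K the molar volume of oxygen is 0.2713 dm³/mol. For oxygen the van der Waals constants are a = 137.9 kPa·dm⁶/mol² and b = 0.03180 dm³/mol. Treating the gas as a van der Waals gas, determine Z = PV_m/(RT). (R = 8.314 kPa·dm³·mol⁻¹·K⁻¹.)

Z ≈ 0.8988

P = RT/(V_m − b) − a/V_m² = (8.314)(261.3)/(0.2713 − 0.03180) − 137.9/(0.2713)²
  = 2172.4/0.23950 − 1873.5 = 9070.6 − 1873.5 = 7197.1 kPa
Z = PV_m/(RT) = (7197.1)(0.2713)/((8.314)(261.3)) = 1952.6/2172.4 = 0.8988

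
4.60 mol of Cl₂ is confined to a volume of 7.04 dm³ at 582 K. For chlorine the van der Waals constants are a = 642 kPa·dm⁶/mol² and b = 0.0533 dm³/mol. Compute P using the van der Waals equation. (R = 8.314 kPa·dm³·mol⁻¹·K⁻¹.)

P = nRT/(V − nb) − a n²/V²
nRT/(V − nb) = (4.60)(8.314)(582)/(7.04 − 4.60×0.0533) = 22258/6.7948 = 3275.7 kPa
a n²/V² = (642)(4.60)²/(7.04)² = 274.10 kPa
P = 3275.7 − 274.10 = 3002 kPa

P ≈ 3002 kPa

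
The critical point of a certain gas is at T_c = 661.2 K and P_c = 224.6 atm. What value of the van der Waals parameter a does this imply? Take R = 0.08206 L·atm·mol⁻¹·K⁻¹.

a ≈ 5.530 L²·atm/mol²

From T_c = 8a/(27Rb) and P_c = a/(27b²): a = 27 R² T_c²/(64 P_c).
a = 27×(0.08206)²×(661.2)²/(64×224.6) = 79486/14374 = 5.530 L²·atm/mol²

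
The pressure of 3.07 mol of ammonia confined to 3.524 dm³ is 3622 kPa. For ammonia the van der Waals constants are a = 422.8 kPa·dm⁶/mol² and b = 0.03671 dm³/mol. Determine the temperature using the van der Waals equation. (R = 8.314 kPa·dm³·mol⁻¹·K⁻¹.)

T = (P + a n²/V²)(V − nb)/(nR)
P + a n²/V² = 3622 + (422.8)(3.07)²/(3.524)² = 3942.9 kPa
V − nb = 3.524 − (3.07)(0.03671) = 3.4113 dm³
T = (3942.9)(3.4113)/((3.07)(8.314)) = 527.0 K

T ≈ 527.0 K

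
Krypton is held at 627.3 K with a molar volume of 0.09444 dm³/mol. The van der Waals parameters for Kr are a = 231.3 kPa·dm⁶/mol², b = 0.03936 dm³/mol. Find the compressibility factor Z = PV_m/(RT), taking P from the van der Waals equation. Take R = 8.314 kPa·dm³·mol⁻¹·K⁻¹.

Z ≈ 1.245

P = RT/(V_m − b) − a/V_m² = (8.314)(627.3)/(0.09444 − 0.03936) − 231.3/(0.09444)²
  = 5215.4/0.055080 − 25934 = 94688 − 25934 = 68754 kPa
Z = PV_m/(RT) = (68754)(0.09444)/((8.314)(627.3)) = 6493.1/5215.4 = 1.245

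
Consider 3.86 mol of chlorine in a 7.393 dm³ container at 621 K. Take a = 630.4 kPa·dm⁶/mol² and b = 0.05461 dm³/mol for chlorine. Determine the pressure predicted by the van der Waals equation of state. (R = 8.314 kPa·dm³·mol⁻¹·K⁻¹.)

P ≈ 2603 kPa

P = nRT/(V − nb) − a n²/V²
nRT/(V − nb) = (3.86)(8.314)(621)/(7.393 − 3.86×0.05461) = 19929/7.1822 = 2774.8 kPa
a n²/V² = (630.4)(3.86)²/(7.393)² = 171.85 kPa
P = 2774.8 − 171.85 = 2603 kPa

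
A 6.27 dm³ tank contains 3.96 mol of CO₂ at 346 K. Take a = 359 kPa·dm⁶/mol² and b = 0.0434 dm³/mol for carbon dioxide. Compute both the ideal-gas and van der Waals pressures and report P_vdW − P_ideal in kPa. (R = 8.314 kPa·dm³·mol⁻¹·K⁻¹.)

ΔP ≈ -92.0 kPa

Ideal: P_ideal = nRT/V = (3.96)(8.314)(346)/6.27 = 1816.83 kPa
vdW: P = nRT/(V − nb) − a n²/V² = 11391.5/6.09814 − 5629.69/39.3129 = 1868.03 − 143.202 = 1724.83 kPa
ΔP = 1724.83 − 1816.83 = -92.0 kPa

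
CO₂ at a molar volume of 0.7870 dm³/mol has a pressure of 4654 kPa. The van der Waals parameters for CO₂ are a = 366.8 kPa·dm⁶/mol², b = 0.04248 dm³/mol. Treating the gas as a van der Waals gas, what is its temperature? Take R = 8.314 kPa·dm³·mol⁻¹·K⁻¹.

T ≈ 469.8 K

T = (P + a/V_m²)(V_m − b)/R
P + a/V_m² = 4654 + 366.8/(0.7870)² = 5246.2 kPa
V_m − b = 0.7870 − 0.04248 = 0.74452 dm³/mol
T = (5246.2)(0.74452)/8.314 = 469.8 K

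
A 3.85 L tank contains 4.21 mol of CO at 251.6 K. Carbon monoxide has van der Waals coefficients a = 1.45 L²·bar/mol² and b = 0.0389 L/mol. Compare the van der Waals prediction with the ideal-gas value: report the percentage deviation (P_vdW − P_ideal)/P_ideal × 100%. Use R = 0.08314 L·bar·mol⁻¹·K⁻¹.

-3.14 %

Ideal: P_ideal = nRT/V = (4.21)(0.08314)(251.6)/3.85 = 22.8740 bar
vdW: P = nRT/(V − nb) − a n²/V² = 88.0649/3.68623 − 25.6999/14.8225 = 23.8902 − 1.73384 = 22.1564 bar
% deviation = (22.1564 − 22.8740)/22.8740 × 100% = -3.14%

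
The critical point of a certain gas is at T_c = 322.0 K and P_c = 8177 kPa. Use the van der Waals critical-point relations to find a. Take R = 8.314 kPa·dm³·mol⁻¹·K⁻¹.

From T_c = 8a/(27Rb) and P_c = a/(27b²): a = 27 R² T_c²/(64 P_c).
a = 27×(8.314)²×(322.0)²/(64×8177) = 193506496/523328 = 369.8 kPa·dm⁶/mol²

a ≈ 369.8 kPa·dm⁶/mol²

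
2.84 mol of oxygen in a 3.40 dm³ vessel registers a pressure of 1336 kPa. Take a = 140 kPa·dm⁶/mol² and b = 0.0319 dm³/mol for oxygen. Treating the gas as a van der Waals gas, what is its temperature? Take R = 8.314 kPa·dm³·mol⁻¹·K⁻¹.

T ≈ 200.9 K

T = (P + a n²/V²)(V − nb)/(nR)
P + a n²/V² = 1336 + (140)(2.84)²/(3.40)² = 1433.7 kPa
V − nb = 3.40 − (2.84)(0.0319) = 3.3094 dm³
T = (1433.7)(3.3094)/((2.84)(8.314)) = 200.9 K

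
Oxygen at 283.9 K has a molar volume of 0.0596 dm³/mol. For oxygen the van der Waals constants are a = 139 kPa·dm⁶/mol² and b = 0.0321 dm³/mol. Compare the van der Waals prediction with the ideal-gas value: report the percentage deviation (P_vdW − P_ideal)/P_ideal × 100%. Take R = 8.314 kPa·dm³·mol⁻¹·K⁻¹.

Ideal: P_ideal = RT/V_m = (8.314)(283.9)/0.0596 = 39603.1 kPa
vdW: P = RT/(V_m − b) − a/V_m² = 2360.34/0.0275000 − 139/0.00355216 = 85830.5 − 39131.1 = 46699.4 kPa
% deviation = (46699.4 − 39603.1)/39603.1 × 100% = 17.92%

17.92 %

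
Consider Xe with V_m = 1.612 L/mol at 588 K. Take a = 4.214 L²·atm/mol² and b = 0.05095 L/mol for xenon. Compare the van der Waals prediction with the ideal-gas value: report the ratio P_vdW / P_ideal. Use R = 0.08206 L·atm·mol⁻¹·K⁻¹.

P_vdW / P_ideal ≈ 0.9785

Ideal: P_ideal = RT/V_m = (0.08206)(588)/1.612 = 29.9326 atm
vdW: P = RT/(V_m − b) − a/V_m² = 48.2513/1.56105 − 4.214/2.59854 = 30.9095 − 1.62168 = 29.2878 atm
Ratio = 29.2878/29.9326 = 0.9785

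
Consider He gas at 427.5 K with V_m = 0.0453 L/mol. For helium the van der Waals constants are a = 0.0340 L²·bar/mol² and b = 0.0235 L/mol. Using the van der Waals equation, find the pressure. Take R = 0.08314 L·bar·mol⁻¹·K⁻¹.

P = RT/(V_m − b) − a/V_m²
RT/(V_m − b) = (0.08314)(427.5)/(0.0453 − 0.0235) = 35.542/0.021800 = 1630.4 bar
a/V_m² = 0.0340/(0.0453)² = 16.568 bar
P = 1630.4 − 16.568 = 1614 bar

P ≈ 1614 bar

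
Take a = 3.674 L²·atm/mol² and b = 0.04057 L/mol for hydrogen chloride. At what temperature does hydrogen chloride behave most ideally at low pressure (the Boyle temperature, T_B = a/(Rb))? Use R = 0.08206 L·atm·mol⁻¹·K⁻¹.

T_B ≈ 1104 K

For a van der Waals gas the second virial coefficient B₂ = b − a/(RT) vanishes at T_B = a/(Rb).
T_B = 3.674/(0.08206×0.04057) = 3.674/0.0033292 = 1104 K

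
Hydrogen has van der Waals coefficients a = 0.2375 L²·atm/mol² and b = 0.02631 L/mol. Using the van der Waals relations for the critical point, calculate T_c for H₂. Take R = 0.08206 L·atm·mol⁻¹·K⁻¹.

For a van der Waals gas, T_c = 8a/(27Rb).
T_c = 8×0.2375/(27×0.08206×0.02631) = 1.9000/0.058293 = 32.59 K

T_c ≈ 32.59 K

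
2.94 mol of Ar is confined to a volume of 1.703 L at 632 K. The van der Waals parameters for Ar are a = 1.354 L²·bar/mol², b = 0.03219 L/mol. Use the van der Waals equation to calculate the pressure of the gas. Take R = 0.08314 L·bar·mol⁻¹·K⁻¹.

P = nRT/(V − nb) − a n²/V²
nRT/(V − nb) = (2.94)(0.08314)(632)/(1.703 − 2.94×0.03219) = 154.48/1.6084 = 96.046 bar
a n²/V² = (1.354)(2.94)²/(1.703)² = 4.0354 bar
P = 96.046 − 4.0354 = 92.01 bar

P ≈ 92.01 bar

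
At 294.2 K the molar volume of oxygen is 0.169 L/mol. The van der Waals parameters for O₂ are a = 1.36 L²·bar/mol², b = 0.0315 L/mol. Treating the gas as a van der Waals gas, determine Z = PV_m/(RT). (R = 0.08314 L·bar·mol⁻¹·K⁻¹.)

Z ≈ 0.9001

P = RT/(V_m − b) − a/V_m² = (0.08314)(294.2)/(0.169 − 0.0315) − 1.36/(0.169)²
  = 24.460/0.13750 − 47.617 = 177.89 − 47.617 = 130.27 bar
Z = PV_m/(RT) = (130.27)(0.169)/((0.08314)(294.2)) = 22.016/24.460 = 0.9001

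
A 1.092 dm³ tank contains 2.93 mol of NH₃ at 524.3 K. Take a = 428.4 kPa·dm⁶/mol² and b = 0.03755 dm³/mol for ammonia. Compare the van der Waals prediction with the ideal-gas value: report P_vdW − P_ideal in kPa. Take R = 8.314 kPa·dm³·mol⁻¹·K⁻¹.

Ideal: P_ideal = nRT/V = (2.93)(8.314)(524.3)/1.092 = 11695.9 kPa
vdW: P = nRT/(V − nb) − a n²/V² = 12772.0/0.981979 − 3677.77/1.19246 = 13006.4 − 3084.19 = 9922.2 kPa
ΔP = 9922.2 − 11695.9 = -1774 kPa

ΔP ≈ -1774 kPa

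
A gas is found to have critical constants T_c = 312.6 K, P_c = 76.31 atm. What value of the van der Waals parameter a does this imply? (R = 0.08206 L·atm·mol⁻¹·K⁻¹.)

From T_c = 8a/(27Rb) and P_c = a/(27b²): a = 27 R² T_c²/(64 P_c).
a = 27×(0.08206)²×(312.6)²/(64×76.31) = 17767/4883.8 = 3.638 L²·atm/mol²

a ≈ 3.638 L²·atm/mol²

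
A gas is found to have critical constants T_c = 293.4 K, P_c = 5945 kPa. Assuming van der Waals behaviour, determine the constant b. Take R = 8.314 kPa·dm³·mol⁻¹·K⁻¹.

b ≈ 0.05129 dm³/mol

From T_c = 8a/(27Rb) and P_c = a/(27b²): b = R T_c/(8 P_c).
b = (8.314)(293.4)/(8×5945) = 2439.3/47560 = 0.05129 dm³/mol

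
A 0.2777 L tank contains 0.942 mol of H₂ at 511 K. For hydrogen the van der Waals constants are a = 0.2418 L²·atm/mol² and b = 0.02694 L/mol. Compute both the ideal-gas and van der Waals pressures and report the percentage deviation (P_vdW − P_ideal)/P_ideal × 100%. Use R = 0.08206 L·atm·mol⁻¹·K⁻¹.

8.10 %

Ideal: P_ideal = nRT/V = (0.942)(0.08206)(511)/0.2777 = 142.242 atm
vdW: P = nRT/(V − nb) − a n²/V² = 39.5006/0.252323 − 0.214565/0.0771173 = 156.548 − 2.78232 = 153.766 atm
% deviation = (153.766 − 142.242)/142.242 × 100% = 8.10%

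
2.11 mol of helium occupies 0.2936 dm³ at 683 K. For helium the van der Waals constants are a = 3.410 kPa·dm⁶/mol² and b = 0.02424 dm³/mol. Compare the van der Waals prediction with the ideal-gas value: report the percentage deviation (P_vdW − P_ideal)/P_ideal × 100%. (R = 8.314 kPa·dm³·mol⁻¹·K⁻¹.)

20.66 %

Ideal: P_ideal = nRT/V = (2.11)(8.314)(683)/0.2936 = 40809.1 kPa
vdW: P = nRT/(V − nb) − a n²/V² = 11981.6/0.242454 − 15.1817/0.0862010 = 49418.0 − 176.120 = 49241.9 kPa
% deviation = (49241.9 − 40809.1)/40809.1 × 100% = 20.66%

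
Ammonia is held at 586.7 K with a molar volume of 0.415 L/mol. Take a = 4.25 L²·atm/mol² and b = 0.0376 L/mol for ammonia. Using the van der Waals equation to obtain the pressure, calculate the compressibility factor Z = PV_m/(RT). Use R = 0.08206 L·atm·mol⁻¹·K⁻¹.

Z ≈ 0.8869

P = RT/(V_m − b) − a/V_m² = (0.08206)(586.7)/(0.415 − 0.0376) − 4.25/(0.415)²
  = 48.145/0.37740 − 24.677 = 127.57 − 24.677 = 102.89 atm
Z = PV_m/(RT) = (102.89)(0.415)/((0.08206)(586.7)) = 42.699/48.145 = 0.8869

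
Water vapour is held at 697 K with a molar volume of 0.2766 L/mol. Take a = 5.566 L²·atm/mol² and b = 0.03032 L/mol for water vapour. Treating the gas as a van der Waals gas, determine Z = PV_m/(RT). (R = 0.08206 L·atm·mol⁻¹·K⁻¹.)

P = RT/(V_m − b) − a/V_m² = (0.08206)(697)/(0.2766 − 0.03032) − 5.566/(0.2766)²
  = 57.196/0.24628 − 72.751 = 232.24 − 72.751 = 159.49 atm
Z = PV_m/(RT) = (159.49)(0.2766)/((0.08206)(697)) = 44.115/57.196 = 0.7713

Z ≈ 0.7713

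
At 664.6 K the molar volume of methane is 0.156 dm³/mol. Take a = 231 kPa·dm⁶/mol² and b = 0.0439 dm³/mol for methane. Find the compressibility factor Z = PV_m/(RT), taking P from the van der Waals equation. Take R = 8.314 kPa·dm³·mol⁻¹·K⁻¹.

P = RT/(V_m − b) − a/V_m² = (8.314)(664.6)/(0.156 − 0.0439) − 231/(0.156)²
  = 5525.5/0.11210 − 9492.1 = 49291 − 9492.1 = 39799 kPa
Z = PV_m/(RT) = (39799)(0.156)/((8.314)(664.6)) = 6208.6/5525.5 = 1.124

Z ≈ 1.124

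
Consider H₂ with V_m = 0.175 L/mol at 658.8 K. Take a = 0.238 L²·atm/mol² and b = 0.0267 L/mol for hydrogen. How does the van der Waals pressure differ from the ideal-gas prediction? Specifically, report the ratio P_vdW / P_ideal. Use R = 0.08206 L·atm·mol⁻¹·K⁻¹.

Ideal: P_ideal = RT/V_m = (0.08206)(658.8)/0.175 = 308.921 atm
vdW: P = RT/(V_m − b) − a/V_m² = 54.0611/0.148300 − 0.238/0.0306250 = 364.539 − 7.77143 = 356.768 atm
Ratio = 356.768/308.921 = 1.155

P_vdW / P_ideal ≈ 1.155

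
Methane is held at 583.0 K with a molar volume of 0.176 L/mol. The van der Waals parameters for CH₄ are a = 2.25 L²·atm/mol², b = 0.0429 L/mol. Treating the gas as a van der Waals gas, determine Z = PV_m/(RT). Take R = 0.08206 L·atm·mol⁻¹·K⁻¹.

P = RT/(V_m − b) − a/V_m² = (0.08206)(583.0)/(0.176 − 0.0429) − 2.25/(0.176)²
  = 47.841/0.13310 − 72.637 = 359.44 − 72.637 = 286.80 atm
Z = PV_m/(RT) = (286.80)(0.176)/((0.08206)(583.0)) = 50.477/47.841 = 1.055

Z ≈ 1.055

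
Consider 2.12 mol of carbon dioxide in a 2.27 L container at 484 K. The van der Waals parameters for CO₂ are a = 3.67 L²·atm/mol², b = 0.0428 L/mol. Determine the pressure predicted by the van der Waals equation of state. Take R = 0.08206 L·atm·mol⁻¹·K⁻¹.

P = nRT/(V − nb) − a n²/V²
nRT/(V − nb) = (2.12)(0.08206)(484)/(2.27 − 2.12×0.0428) = 84.200/2.1793 = 38.636 atm
a n²/V² = (3.67)(2.12)²/(2.27)² = 3.2010 atm
P = 38.636 − 3.2010 = 35.44 atm

P ≈ 35.44 atm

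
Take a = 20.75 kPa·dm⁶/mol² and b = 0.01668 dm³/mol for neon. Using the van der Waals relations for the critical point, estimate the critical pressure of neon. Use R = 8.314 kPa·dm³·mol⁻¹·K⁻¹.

For a van der Waals gas, P_c = a/(27b²).
P_c = 20.75/(27×(0.01668)²) = 20.75/0.0075120 = 2762 kPa

P_c ≈ 2762 kPa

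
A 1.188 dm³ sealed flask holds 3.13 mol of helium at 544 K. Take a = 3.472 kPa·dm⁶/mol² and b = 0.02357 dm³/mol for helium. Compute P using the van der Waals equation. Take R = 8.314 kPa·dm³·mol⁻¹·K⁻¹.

P ≈ 12681 kPa

P = nRT/(V − nb) − a n²/V²
nRT/(V − nb) = (3.13)(8.314)(544)/(1.188 − 3.13×0.02357) = 14156/1.1142 = 12705 kPa
a n²/V² = (3.472)(3.13)²/(1.188)² = 24.101 kPa
P = 12705 − 24.101 = 12681 kPa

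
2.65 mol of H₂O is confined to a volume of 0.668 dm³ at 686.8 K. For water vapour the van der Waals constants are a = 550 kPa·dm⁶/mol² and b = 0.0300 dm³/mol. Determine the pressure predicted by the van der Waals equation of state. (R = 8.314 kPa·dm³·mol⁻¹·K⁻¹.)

P ≈ 17057 kPa

P = nRT/(V − nb) − a n²/V²
nRT/(V − nb) = (2.65)(8.314)(686.8)/(0.668 − 2.65×0.0300) = 15132/0.58850 = 25713 kPa
a n²/V² = (550)(2.65)²/(0.668)² = 8655.7 kPa
P = 25713 − 8655.7 = 17057 kPa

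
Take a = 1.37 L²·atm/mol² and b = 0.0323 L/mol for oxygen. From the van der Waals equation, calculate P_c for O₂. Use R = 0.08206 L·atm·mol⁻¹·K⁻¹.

For a van der Waals gas, P_c = a/(27b²).
P_c = 1.37/(27×(0.0323)²) = 1.37/0.028169 = 48.64 atm

P_c ≈ 48.64 atm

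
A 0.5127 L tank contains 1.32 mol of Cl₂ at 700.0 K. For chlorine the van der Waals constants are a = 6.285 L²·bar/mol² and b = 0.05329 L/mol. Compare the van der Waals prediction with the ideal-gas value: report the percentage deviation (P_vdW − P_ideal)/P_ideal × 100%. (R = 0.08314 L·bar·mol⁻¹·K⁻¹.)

-11.90 %

Ideal: P_ideal = nRT/V = (1.32)(0.08314)(700.0)/0.5127 = 149.837 bar
vdW: P = nRT/(V − nb) − a n²/V² = 76.8214/0.442357 − 10.9510/0.262861 = 173.664 − 41.6608 = 132.003 bar
% deviation = (132.003 − 149.837)/149.837 × 100% = -11.90%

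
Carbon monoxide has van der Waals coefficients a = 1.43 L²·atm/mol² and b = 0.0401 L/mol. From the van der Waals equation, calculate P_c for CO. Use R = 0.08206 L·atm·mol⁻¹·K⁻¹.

For a van der Waals gas, P_c = a/(27b²).
P_c = 1.43/(27×(0.0401)²) = 1.43/0.043416 = 32.94 atm

P_c ≈ 32.94 atm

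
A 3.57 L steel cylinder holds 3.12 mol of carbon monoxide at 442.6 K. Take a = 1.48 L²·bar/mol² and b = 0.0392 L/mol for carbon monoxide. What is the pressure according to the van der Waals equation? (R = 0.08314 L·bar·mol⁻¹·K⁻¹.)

P = nRT/(V − nb) − a n²/V²
nRT/(V − nb) = (3.12)(0.08314)(442.6)/(3.57 − 3.12×0.0392) = 114.81/3.4477 = 33.300 bar
a n²/V² = (1.48)(3.12)²/(3.57)² = 1.1304 bar
P = 33.300 − 1.1304 = 32.17 bar

P ≈ 32.17 bar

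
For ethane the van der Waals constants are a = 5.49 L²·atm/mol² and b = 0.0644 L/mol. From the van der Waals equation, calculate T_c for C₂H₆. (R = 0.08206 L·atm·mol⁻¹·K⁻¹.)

T_c ≈ 307.8 K

For a van der Waals gas, T_c = 8a/(27Rb).
T_c = 8×5.49/(27×0.08206×0.0644) = 43.920/0.14269 = 307.8 K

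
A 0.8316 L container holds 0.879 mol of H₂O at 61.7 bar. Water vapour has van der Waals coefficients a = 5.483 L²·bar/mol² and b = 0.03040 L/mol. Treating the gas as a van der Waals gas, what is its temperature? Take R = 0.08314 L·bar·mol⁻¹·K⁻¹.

T ≈ 747.0 K

T = (P + a n²/V²)(V − nb)/(nR)
P + a n²/V² = 61.7 + (5.483)(0.879)²/(0.8316)² = 67.826 bar
V − nb = 0.8316 − (0.879)(0.03040) = 0.80488 L
T = (67.826)(0.80488)/((0.879)(0.08314)) = 747.0 K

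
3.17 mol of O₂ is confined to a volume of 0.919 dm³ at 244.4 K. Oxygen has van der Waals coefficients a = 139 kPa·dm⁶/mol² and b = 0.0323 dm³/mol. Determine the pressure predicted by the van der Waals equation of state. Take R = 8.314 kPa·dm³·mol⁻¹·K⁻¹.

P ≈ 6234 kPa

P = nRT/(V − nb) − a n²/V²
nRT/(V − nb) = (3.17)(8.314)(244.4)/(0.919 − 3.17×0.0323) = 6441.3/0.81661 = 7887.9 kPa
a n²/V² = (139)(3.17)²/(0.919)² = 1653.9 kPa
P = 7887.9 − 1653.9 = 6234 kPa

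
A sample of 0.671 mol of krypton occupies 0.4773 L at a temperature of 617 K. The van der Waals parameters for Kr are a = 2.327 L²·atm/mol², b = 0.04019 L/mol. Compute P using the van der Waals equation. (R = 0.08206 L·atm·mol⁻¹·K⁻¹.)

P ≈ 70.84 atm

P = nRT/(V − nb) − a n²/V²
nRT/(V − nb) = (0.671)(0.08206)(617)/(0.4773 − 0.671×0.04019) = 33.973/0.45033 = 75.440 atm
a n²/V² = (2.327)(0.671)²/(0.4773)² = 4.5989 atm
P = 75.440 − 4.5989 = 70.84 atm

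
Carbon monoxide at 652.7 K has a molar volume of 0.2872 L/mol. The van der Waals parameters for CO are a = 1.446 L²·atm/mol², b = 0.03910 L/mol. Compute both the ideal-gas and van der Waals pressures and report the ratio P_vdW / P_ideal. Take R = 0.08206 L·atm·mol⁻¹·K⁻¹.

Ideal: P_ideal = RT/V_m = (0.08206)(652.7)/0.2872 = 186.492 atm
vdW: P = RT/(V_m − b) − a/V_m² = 53.5606/0.248100 − 1.446/0.0824838 = 215.883 − 17.5307 = 198.352 atm
Ratio = 198.352/186.492 = 1.064

P_vdW / P_ideal ≈ 1.064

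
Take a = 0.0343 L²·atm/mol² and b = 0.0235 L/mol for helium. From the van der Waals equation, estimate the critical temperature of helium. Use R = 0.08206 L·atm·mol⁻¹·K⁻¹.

T_c ≈ 5.270 K

For a van der Waals gas, T_c = 8a/(27Rb).
T_c = 8×0.0343/(27×0.08206×0.0235) = 0.27440/0.052067 = 5.270 K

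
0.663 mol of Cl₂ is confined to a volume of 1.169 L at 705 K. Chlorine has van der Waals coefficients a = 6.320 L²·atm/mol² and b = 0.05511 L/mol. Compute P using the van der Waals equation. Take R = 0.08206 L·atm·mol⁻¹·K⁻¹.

P = nRT/(V − nb) − a n²/V²
nRT/(V − nb) = (0.663)(0.08206)(705)/(1.169 − 0.663×0.05511) = 38.356/1.1325 = 33.868 atm
a n²/V² = (6.320)(0.663)²/(1.169)² = 2.0329 atm
P = 33.868 − 2.0329 = 31.84 atm

P ≈ 31.84 atm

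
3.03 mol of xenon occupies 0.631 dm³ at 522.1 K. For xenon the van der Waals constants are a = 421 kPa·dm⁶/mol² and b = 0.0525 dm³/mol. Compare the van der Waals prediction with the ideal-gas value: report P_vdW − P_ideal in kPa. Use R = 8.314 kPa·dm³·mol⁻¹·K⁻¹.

ΔP ≈ -2682 kPa

Ideal: P_ideal = nRT/V = (3.03)(8.314)(522.1)/0.631 = 20843.8 kPa
vdW: P = nRT/(V − nb) − a n²/V² = 13152.4/0.471925 − 3865.16/0.398161 = 27869.7 − 9707.53 = 18162.2 kPa
ΔP = 18162.2 − 20843.8 = -2682 kPa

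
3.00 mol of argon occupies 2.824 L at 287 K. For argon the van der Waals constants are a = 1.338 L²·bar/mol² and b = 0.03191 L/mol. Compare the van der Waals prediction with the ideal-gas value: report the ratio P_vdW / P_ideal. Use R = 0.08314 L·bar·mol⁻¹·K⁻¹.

P_vdW / P_ideal ≈ 0.9755

Ideal: P_ideal = nRT/V = (3.00)(0.08314)(287)/2.824 = 25.3483 bar
vdW: P = nRT/(V − nb) − a n²/V² = 71.5835/2.72827 − 12.0420/7.97498 = 26.2377 − 1.50997 = 24.7277 bar
Ratio = 24.7277/25.3483 = 0.9755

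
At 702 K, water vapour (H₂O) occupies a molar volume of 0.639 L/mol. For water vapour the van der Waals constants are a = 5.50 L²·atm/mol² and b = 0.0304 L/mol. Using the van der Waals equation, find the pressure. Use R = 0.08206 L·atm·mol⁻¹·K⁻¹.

P ≈ 81.18 atm

P = RT/(V_m − b) − a/V_m²
RT/(V_m − b) = (0.08206)(702)/(0.639 − 0.0304) = 57.606/0.60860 = 94.653 atm
a/V_m² = 5.50/(0.639)² = 13.470 atm
P = 94.653 − 13.470 = 81.18 atm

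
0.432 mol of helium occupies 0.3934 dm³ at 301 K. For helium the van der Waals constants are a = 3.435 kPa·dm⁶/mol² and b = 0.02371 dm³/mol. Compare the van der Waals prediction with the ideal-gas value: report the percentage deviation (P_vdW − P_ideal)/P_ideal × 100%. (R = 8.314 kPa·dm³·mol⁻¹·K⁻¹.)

Ideal: P_ideal = nRT/V = (0.432)(8.314)(301)/0.3934 = 2748.06 kPa
vdW: P = nRT/(V − nb) − a n²/V² = 1081.09/0.383157 − 0.641053/0.154764 = 2821.53 − 4.14213 = 2817.39 kPa
% deviation = (2817.39 − 2748.06)/2748.06 × 100% = 2.52%

2.52 %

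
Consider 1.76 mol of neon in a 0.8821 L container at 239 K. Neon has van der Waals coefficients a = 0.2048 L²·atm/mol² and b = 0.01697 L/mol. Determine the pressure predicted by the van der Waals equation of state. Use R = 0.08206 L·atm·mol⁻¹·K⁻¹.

P ≈ 39.69 atm

P = nRT/(V − nb) − a n²/V²
nRT/(V − nb) = (1.76)(0.08206)(239)/(0.8821 − 1.76×0.01697) = 34.518/0.85223 = 40.503 atm
a n²/V² = (0.2048)(1.76)²/(0.8821)² = 0.81530 atm
P = 40.503 − 0.81530 = 39.69 atm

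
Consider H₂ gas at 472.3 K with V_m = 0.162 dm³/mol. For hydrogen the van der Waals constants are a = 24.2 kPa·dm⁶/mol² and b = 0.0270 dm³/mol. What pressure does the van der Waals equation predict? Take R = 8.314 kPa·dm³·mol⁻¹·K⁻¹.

P = RT/(V_m − b) − a/V_m²
RT/(V_m − b) = (8.314)(472.3)/(0.162 − 0.0270) = 3926.7/0.13500 = 29087 kPa
a/V_m² = 24.2/(0.162)² = 922.12 kPa
P = 29087 − 922.12 = 28165 kPa

P ≈ 28165 kPa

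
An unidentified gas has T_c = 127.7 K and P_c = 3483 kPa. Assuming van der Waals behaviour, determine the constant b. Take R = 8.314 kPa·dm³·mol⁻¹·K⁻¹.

b ≈ 0.03810 dm³/mol

From T_c = 8a/(27Rb) and P_c = a/(27b²): b = R T_c/(8 P_c).
b = (8.314)(127.7)/(8×3483) = 1061.7/27864 = 0.03810 dm³/mol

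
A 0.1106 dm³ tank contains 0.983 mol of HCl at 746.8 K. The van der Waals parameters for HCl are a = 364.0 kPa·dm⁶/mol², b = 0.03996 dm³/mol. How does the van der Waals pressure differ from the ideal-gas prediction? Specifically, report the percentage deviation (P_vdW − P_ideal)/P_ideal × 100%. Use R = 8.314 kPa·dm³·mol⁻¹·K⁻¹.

Ideal: P_ideal = nRT/V = (0.983)(8.314)(746.8)/0.1106 = 55183.9 kPa
vdW: P = nRT/(V − nb) − a n²/V² = 6103.34/0.0713193 − 351.729/0.0122324 = 85577.7 − 28753.9 = 56823.8 kPa
% deviation = (56823.8 − 55183.9)/55183.9 × 100% = 2.97%

2.97 %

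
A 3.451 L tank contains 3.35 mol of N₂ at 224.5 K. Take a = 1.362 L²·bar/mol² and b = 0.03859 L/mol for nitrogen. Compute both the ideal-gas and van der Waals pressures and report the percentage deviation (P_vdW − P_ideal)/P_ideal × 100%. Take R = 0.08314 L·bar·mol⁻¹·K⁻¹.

-3.19 %

Ideal: P_ideal = nRT/V = (3.35)(0.08314)(224.5)/3.451 = 18.1187 bar
vdW: P = nRT/(V − nb) − a n²/V² = 62.5275/3.32172 − 15.2850/11.9094 = 18.8238 − 1.28344 = 17.5404 bar
% deviation = (17.5404 − 18.1187)/18.1187 × 100% = -3.19%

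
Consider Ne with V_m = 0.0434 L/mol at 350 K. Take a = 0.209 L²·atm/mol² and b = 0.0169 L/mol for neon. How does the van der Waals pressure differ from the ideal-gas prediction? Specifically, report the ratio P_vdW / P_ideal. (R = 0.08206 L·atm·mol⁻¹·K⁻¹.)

Ideal: P_ideal = RT/V_m = (0.08206)(350)/0.0434 = 661.774 atm
vdW: P = RT/(V_m − b) − a/V_m² = 28.7210/0.0265000 − 0.209/0.00188356 = 1083.81 − 110.960 = 972.85 atm
Ratio = 972.85/661.774 = 1.470

P_vdW / P_ideal ≈ 1.470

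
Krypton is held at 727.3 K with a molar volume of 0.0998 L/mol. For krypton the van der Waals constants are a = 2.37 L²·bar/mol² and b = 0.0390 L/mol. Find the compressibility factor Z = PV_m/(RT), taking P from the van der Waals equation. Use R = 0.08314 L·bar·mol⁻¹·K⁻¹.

Z ≈ 1.249

P = RT/(V_m − b) − a/V_m² = (0.08314)(727.3)/(0.0998 − 0.0390) − 2.37/(0.0998)²
  = 60.468/0.060800 − 237.95 = 994.54 − 237.95 = 756.59 bar
Z = PV_m/(RT) = (756.59)(0.0998)/((0.08314)(727.3)) = 75.508/60.468 = 1.249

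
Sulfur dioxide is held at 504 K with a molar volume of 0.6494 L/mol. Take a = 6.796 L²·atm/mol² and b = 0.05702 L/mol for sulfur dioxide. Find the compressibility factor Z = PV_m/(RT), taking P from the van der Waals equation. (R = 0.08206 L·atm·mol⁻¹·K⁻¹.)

Z ≈ 0.8432

P = RT/(V_m − b) − a/V_m² = (0.08206)(504)/(0.6494 − 0.05702) − 6.796/(0.6494)²
  = 41.358/0.59238 − 16.115 = 69.817 − 16.115 = 53.702 atm
Z = PV_m/(RT) = (53.702)(0.6494)/((0.08206)(504)) = 34.874/41.358 = 0.8432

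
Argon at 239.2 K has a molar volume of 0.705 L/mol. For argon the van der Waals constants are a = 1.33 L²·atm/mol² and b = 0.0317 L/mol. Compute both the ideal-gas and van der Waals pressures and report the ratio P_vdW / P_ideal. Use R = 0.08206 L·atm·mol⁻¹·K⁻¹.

P_vdW / P_ideal ≈ 0.9510

Ideal: P_ideal = RT/V_m = (0.08206)(239.2)/0.705 = 27.8422 atm
vdW: P = RT/(V_m − b) − a/V_m² = 19.6288/0.673300 − 1.33/0.497025 = 29.1531 − 2.67592 = 26.4772 atm
Ratio = 26.4772/27.8422 = 0.9510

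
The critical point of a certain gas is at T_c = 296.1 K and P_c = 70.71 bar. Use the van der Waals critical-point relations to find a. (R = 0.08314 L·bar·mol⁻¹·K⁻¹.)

From T_c = 8a/(27Rb) and P_c = a/(27b²): a = 27 R² T_c²/(64 P_c).
a = 27×(0.08314)²×(296.1)²/(64×70.71) = 16363/4525.4 = 3.616 L²·bar/mol²

a ≈ 3.616 L²·bar/mol²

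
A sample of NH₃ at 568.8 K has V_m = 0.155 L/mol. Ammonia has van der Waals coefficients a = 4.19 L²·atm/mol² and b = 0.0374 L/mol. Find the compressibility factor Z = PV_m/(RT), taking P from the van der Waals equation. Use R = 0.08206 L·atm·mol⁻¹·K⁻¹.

P = RT/(V_m − b) − a/V_m² = (0.08206)(568.8)/(0.155 − 0.0374) − 4.19/(0.155)²
  = 46.676/0.11760 − 174.40 = 396.90 − 174.40 = 222.50 atm
Z = PV_m/(RT) = (222.50)(0.155)/((0.08206)(568.8)) = 34.488/46.676 = 0.7389

Z ≈ 0.7389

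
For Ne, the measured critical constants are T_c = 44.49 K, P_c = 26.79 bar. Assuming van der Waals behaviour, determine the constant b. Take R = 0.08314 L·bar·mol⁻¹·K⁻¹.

From T_c = 8a/(27Rb) and P_c = a/(27b²): b = R T_c/(8 P_c).
b = (0.08314)(44.49)/(8×26.79) = 3.6989/214.32 = 0.01726 L/mol

b ≈ 0.01726 L/mol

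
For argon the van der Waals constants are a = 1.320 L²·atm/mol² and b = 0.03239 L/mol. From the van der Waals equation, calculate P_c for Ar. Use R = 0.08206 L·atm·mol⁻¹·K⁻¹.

P_c ≈ 46.60 atm

For a van der Waals gas, P_c = a/(27b²).
P_c = 1.320/(27×(0.03239)²) = 1.320/0.028326 = 46.60 atm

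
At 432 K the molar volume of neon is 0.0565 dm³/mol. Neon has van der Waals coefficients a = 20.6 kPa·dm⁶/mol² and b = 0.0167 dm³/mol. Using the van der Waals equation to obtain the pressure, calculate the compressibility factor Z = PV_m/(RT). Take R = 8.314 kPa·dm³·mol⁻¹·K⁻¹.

Z ≈ 1.318

P = RT/(V_m − b) − a/V_m² = (8.314)(432)/(0.0565 − 0.0167) − 20.6/(0.0565)²
  = 3591.6/0.039800 − 6453.1 = 90241 − 6453.1 = 83788 kPa
Z = PV_m/(RT) = (83788)(0.0565)/((8.314)(432)) = 4734.0/3591.6 = 1.318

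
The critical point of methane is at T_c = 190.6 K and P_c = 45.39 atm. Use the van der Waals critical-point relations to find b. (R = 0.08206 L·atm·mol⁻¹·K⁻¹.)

From T_c = 8a/(27Rb) and P_c = a/(27b²): b = R T_c/(8 P_c).
b = (0.08206)(190.6)/(8×45.39) = 15.641/363.12 = 0.04307 L/mol

b ≈ 0.04307 L/mol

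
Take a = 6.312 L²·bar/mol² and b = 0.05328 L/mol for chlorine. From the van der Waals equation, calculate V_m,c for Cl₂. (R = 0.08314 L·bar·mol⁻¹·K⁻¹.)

For a van der Waals gas, V_m,c = 3b.
V_m,c = 3×0.05328 = 0.1598 L/mol

V_m,c ≈ 0.1598 L/mol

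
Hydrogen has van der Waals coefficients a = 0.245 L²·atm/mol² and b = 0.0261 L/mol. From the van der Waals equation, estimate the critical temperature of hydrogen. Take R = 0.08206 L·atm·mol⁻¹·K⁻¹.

For a van der Waals gas, T_c = 8a/(27Rb).
T_c = 8×0.245/(27×0.08206×0.0261) = 1.9600/0.057828 = 33.89 K

T_c ≈ 33.89 K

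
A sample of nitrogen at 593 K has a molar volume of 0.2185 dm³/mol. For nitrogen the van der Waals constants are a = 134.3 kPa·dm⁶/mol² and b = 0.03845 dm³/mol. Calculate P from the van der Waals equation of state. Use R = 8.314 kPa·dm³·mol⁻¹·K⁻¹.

P ≈ 24569 kPa

P = RT/(V_m − b) − a/V_m²
RT/(V_m − b) = (8.314)(593)/(0.2185 − 0.03845) = 4930.2/0.18005 = 27382 kPa
a/V_m² = 134.3/(0.2185)² = 2813.0 kPa
P = 27382 − 2813.0 = 24569 kPa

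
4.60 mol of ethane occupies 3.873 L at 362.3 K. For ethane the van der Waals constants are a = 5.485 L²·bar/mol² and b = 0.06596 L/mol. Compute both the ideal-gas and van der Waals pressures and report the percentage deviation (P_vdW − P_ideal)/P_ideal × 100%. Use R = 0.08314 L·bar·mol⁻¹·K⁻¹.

-13.13 %

Ideal: P_ideal = nRT/V = (4.60)(0.08314)(362.3)/3.873 = 35.7757 bar
vdW: P = nRT/(V − nb) − a n²/V² = 138.559/3.56958 − 116.063/15.0001 = 38.8166 − 7.73748 = 31.0791 bar
% deviation = (31.0791 − 35.7757)/35.7757 × 100% = -13.13%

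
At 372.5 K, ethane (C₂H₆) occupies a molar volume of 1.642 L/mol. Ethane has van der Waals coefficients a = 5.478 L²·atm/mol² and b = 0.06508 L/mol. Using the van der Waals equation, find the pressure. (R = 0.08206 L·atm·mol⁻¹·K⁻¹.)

P = RT/(V_m − b) − a/V_m²
RT/(V_m − b) = (0.08206)(372.5)/(1.642 − 0.06508) = 30.567/1.5769 = 19.384 atm
a/V_m² = 5.478/(1.642)² = 2.0318 atm
P = 19.384 − 2.0318 = 17.35 atm

P ≈ 17.35 atm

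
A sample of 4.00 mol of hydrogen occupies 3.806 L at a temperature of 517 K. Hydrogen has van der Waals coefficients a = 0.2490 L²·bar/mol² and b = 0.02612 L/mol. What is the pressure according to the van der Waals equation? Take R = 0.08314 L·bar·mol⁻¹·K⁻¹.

P = nRT/(V − nb) − a n²/V²
nRT/(V − nb) = (4.00)(0.08314)(517)/(3.806 − 4.00×0.02612) = 171.93/3.7015 = 46.449 bar
a n²/V² = (0.2490)(4.00)²/(3.806)² = 0.27503 bar
P = 46.449 − 0.27503 = 46.17 bar

P ≈ 46.17 bar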